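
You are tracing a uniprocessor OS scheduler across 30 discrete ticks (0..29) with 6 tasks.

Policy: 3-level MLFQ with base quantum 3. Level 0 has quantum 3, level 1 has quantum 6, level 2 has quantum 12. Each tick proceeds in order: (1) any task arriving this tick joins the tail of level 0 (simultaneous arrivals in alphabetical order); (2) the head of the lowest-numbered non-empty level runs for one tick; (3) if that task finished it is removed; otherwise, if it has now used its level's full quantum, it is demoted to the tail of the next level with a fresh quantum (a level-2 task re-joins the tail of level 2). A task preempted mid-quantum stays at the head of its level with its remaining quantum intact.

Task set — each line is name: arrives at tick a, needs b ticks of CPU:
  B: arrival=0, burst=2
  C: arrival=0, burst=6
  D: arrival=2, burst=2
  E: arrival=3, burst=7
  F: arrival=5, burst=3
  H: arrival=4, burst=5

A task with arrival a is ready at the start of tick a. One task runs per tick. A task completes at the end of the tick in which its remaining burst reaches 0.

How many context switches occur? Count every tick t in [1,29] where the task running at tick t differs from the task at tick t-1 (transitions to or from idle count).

context switches = 9

t=0: L0/L1/L2 = BC/-/- → run B
t=1: L0/L1/L2 = BC/-/- → run B
t=2: L0/L1/L2 = CD/-/- → run C
t=3: L0/L1/L2 = CDE/-/- → run C
t=4: L0/L1/L2 = CDEH/-/- → run C
t=5: L0/L1/L2 = DEHF/C/- → run D
t=6: L0/L1/L2 = DEHF/C/- → run D
t=7: L0/L1/L2 = EHF/C/- → run E
t=8: L0/L1/L2 = EHF/C/- → run E
t=9: L0/L1/L2 = EHF/C/- → run E
t=10: L0/L1/L2 = HF/CE/- → run H
t=11: L0/L1/L2 = HF/CE/- → run H
t=12: L0/L1/L2 = HF/CE/- → run H
t=13: L0/L1/L2 = F/CEH/- → run F
t=14: L0/L1/L2 = F/CEH/- → run F
t=15: L0/L1/L2 = F/CEH/- → run F
t=16: L0/L1/L2 = -/CEH/- → run C
t=17: L0/L1/L2 = -/CEH/- → run C
t=18: L0/L1/L2 = -/CEH/- → run C
t=19: L0/L1/L2 = -/EH/- → run E
t=20: L0/L1/L2 = -/EH/- → run E
t=21: L0/L1/L2 = -/EH/- → run E
t=22: L0/L1/L2 = -/EH/- → run E
t=23: L0/L1/L2 = -/H/- → run H
t=24: L0/L1/L2 = -/H/- → run H
t=25: (idle)
t=26: (idle)
t=27: (idle)
t=28: (idle)
t=29: (idle)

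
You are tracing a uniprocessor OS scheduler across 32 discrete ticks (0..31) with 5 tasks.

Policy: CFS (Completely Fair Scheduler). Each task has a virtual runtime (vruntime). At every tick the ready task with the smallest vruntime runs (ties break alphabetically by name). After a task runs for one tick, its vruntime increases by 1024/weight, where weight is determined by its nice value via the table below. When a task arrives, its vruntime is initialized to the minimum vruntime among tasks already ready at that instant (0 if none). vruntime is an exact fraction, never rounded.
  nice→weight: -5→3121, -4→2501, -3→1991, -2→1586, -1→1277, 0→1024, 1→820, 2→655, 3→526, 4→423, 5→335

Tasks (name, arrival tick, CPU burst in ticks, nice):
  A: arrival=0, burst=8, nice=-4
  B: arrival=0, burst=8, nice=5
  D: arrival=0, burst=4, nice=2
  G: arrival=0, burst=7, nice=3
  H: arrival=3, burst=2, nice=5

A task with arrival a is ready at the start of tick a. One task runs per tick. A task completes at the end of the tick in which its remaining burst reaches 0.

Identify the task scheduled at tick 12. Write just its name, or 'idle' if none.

t=0: vr[A=0 B=0 D=0 G=0] → run A
t=1: vr[A=1024/2501 B=0 D=0 G=0] → run B
t=2: vr[A=1024/2501 B=1024/335 D=0 G=0] → run D
t=3: vr[A=1024/2501 B=1024/335 D=1024/655 G=0 H=0] → run G
t=4: vr[A=1024/2501 B=1024/335 D=1024/655 G=512/263 H=0] → run H
t=5: vr[A=1024/2501 B=1024/335 D=1024/655 G=512/263 H=1024/335] → run A
t=6: vr[A=2048/2501 B=1024/335 D=1024/655 G=512/263 H=1024/335] → run A
t=7: vr[A=3072/2501 B=1024/335 D=1024/655 G=512/263 H=1024/335] → run A
t=8: vr[A=4096/2501 B=1024/335 D=1024/655 G=512/263 H=1024/335] → run D
t=9: vr[A=4096/2501 B=1024/335 D=2048/655 G=512/263 H=1024/335] → run A
t=10: vr[A=5120/2501 B=1024/335 D=2048/655 G=512/263 H=1024/335] → run G
t=11: vr[A=5120/2501 B=1024/335 D=2048/655 G=1024/263 H=1024/335] → run A
t=12: vr[A=6144/2501 B=1024/335 D=2048/655 G=1024/263 H=1024/335] → run A
t=13: vr[A=7168/2501 B=1024/335 D=2048/655 G=1024/263 H=1024/335] → run A
t=14: vr[B=1024/335 D=2048/655 G=1024/263 H=1024/335] → run B
t=15: vr[B=2048/335 D=2048/655 G=1024/263 H=1024/335] → run H
t=16: vr[B=2048/335 D=2048/655 G=1024/263] → run D
t=17: vr[B=2048/335 D=3072/655 G=1024/263] → run G
t=18: vr[B=2048/335 D=3072/655 G=1536/263] → run D
t=19: vr[B=2048/335 G=1536/263] → run G
t=20: vr[B=2048/335 G=2048/263] → run B
t=21: vr[B=3072/335 G=2048/263] → run G
t=22: vr[B=3072/335 G=2560/263] → run B
t=23: vr[B=4096/335 G=2560/263] → run G
t=24: vr[B=4096/335 G=3072/263] → run G
t=25: vr[B=4096/335] → run B
t=26: vr[B=1024/67] → run B
t=27: vr[B=6144/335] → run B
t=28: vr[B=7168/335] → run B
t=29: (idle)
t=30: (idle)
t=31: (idle)

running at tick 12 = A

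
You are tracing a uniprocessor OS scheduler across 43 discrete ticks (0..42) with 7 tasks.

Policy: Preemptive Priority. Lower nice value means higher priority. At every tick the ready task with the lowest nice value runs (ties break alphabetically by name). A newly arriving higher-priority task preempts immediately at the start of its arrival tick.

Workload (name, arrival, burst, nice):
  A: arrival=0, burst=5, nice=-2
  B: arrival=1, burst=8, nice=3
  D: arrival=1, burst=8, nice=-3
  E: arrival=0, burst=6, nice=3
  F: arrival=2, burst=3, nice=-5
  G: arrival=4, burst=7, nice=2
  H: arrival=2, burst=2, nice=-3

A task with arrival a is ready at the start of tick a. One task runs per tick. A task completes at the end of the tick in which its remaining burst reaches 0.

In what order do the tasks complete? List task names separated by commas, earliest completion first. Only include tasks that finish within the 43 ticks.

t=0: ready={A,E} → run A
t=1: ready={A,B,D,E} → run D
t=2: ready={A,B,D,E,F,H} → run F
t=3: ready={A,B,D,E,F,H} → run F
t=4: ready={A,B,D,E,F,G,H} → run F
t=5: ready={A,B,D,E,G,H} → run D
t=6: ready={A,B,D,E,G,H} → run D
t=7: ready={A,B,D,E,G,H} → run D
t=8: ready={A,B,D,E,G,H} → run D
t=9: ready={A,B,D,E,G,H} → run D
t=10: ready={A,B,D,E,G,H} → run D
t=11: ready={A,B,D,E,G,H} → run D
t=12: ready={A,B,E,G,H} → run H
t=13: ready={A,B,E,G,H} → run H
t=14: ready={A,B,E,G} → run A
t=15: ready={A,B,E,G} → run A
t=16: ready={A,B,E,G} → run A
t=17: ready={A,B,E,G} → run A
t=18: ready={B,E,G} → run G
t=19: ready={B,E,G} → run G
t=20: ready={B,E,G} → run G
t=21: ready={B,E,G} → run G
t=22: ready={B,E,G} → run G
t=23: ready={B,E,G} → run G
t=24: ready={B,E,G} → run G
t=25: ready={B,E} → run B
t=26: ready={B,E} → run B
t=27: ready={B,E} → run B
t=28: ready={B,E} → run B
t=29: ready={B,E} → run B
t=30: ready={B,E} → run B
t=31: ready={B,E} → run B
t=32: ready={B,E} → run B
t=33: ready={E} → run E
t=34: ready={E} → run E
t=35: ready={E} → run E
t=36: ready={E} → run E
t=37: ready={E} → run E
t=38: ready={E} → run E
t=39: (idle)
t=40: (idle)
t=41: (idle)
t=42: (idle)

completion order = F, D, H, A, G, B, E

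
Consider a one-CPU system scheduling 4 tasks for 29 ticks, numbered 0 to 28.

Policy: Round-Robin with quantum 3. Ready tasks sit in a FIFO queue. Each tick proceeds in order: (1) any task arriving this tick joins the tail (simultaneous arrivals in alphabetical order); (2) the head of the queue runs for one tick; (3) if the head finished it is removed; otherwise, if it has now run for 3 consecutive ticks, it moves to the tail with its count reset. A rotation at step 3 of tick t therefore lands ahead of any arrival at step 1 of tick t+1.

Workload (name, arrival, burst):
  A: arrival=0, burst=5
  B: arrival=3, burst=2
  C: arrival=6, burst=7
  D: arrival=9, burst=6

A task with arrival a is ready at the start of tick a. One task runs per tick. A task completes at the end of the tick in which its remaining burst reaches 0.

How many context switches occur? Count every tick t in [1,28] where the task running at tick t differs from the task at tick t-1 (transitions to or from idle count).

context switches = 7

t=0: queue=[A] q_used=0 → run A
t=1: queue=[A] q_used=1 → run A
t=2: queue=[A] q_used=2 → run A
t=3: queue=[A,B] q_used=0 → run A
t=4: queue=[A,B] q_used=1 → run A
t=5: queue=[B] q_used=0 → run B
t=6: queue=[B,C] q_used=1 → run B
t=7: queue=[C] q_used=0 → run C
t=8: queue=[C] q_used=1 → run C
t=9: queue=[C,D] q_used=2 → run C
t=10: queue=[D,C] q_used=0 → run D
t=11: queue=[D,C] q_used=1 → run D
t=12: queue=[D,C] q_used=2 → run D
t=13: queue=[C,D] q_used=0 → run C
t=14: queue=[C,D] q_used=1 → run C
t=15: queue=[C,D] q_used=2 → run C
t=16: queue=[D,C] q_used=0 → run D
t=17: queue=[D,C] q_used=1 → run D
t=18: queue=[D,C] q_used=2 → run D
t=19: queue=[C] q_used=0 → run C
t=20: (idle)
t=21: (idle)
t=22: (idle)
t=23: (idle)
t=24: (idle)
t=25: (idle)
t=26: (idle)
t=27: (idle)
t=28: (idle)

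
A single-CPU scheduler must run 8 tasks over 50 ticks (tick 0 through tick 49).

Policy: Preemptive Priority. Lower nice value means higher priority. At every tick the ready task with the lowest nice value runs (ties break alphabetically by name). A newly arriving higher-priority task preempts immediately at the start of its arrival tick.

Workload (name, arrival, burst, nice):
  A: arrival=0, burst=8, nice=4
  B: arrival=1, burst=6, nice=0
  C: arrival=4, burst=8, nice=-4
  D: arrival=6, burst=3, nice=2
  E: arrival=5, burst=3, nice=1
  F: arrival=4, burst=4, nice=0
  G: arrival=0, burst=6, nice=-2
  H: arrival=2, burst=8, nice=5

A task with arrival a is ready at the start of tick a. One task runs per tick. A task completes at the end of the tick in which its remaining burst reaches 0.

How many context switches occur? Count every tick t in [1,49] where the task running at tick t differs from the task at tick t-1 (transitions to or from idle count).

t=0: ready={A,G} → run G
t=1: ready={A,B,G} → run G
t=2: ready={A,B,G,H} → run G
t=3: ready={A,B,G,H} → run G
t=4: ready={A,B,C,F,G,H} → run C
t=5: ready={A,B,C,E,F,G,H} → run C
t=6: ready={A,B,C,D,E,F,G,H} → run C
t=7: ready={A,B,C,D,E,F,G,H} → run C
t=8: ready={A,B,C,D,E,F,G,H} → run C
t=9: ready={A,B,C,D,E,F,G,H} → run C
t=10: ready={A,B,C,D,E,F,G,H} → run C
t=11: ready={A,B,C,D,E,F,G,H} → run C
t=12: ready={A,B,D,E,F,G,H} → run G
t=13: ready={A,B,D,E,F,G,H} → run G
t=14: ready={A,B,D,E,F,H} → run B
t=15: ready={A,B,D,E,F,H} → run B
t=16: ready={A,B,D,E,F,H} → run B
t=17: ready={A,B,D,E,F,H} → run B
t=18: ready={A,B,D,E,F,H} → run B
t=19: ready={A,B,D,E,F,H} → run B
t=20: ready={A,D,E,F,H} → run F
t=21: ready={A,D,E,F,H} → run F
t=22: ready={A,D,E,F,H} → run F
t=23: ready={A,D,E,F,H} → run F
t=24: ready={A,D,E,H} → run E
t=25: ready={A,D,E,H} → run E
t=26: ready={A,D,E,H} → run E
t=27: ready={A,D,H} → run D
t=28: ready={A,D,H} → run D
t=29: ready={A,D,H} → run D
t=30: ready={A,H} → run A
t=31: ready={A,H} → run A
t=32: ready={A,H} → run A
t=33: ready={A,H} → run A
t=34: ready={A,H} → run A
t=35: ready={A,H} → run A
t=36: ready={A,H} → run A
t=37: ready={A,H} → run A
t=38: ready={H} → run H
t=39: ready={H} → run H
t=40: ready={H} → run H
t=41: ready={H} → run H
t=42: ready={H} → run H
t=43: ready={H} → run H
t=44: ready={H} → run H
t=45: ready={H} → run H
t=46: (idle)
t=47: (idle)
t=48: (idle)
t=49: (idle)

context switches = 9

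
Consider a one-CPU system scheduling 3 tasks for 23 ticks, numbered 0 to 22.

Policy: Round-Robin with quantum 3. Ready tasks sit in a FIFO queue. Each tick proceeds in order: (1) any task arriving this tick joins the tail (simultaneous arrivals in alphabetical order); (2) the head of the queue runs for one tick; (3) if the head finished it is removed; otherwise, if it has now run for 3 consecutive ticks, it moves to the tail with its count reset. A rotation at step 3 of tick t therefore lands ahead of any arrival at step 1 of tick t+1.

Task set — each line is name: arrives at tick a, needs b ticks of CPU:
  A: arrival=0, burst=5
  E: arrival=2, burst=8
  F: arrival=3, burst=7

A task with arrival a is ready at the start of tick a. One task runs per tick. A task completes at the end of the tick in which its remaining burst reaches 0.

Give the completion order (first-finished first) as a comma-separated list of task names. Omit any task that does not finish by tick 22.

completion order = A, E, F

t=0: queue=[A] q_used=0 → run A
t=1: queue=[A] q_used=1 → run A
t=2: queue=[A,E] q_used=2 → run A
t=3: queue=[E,A,F] q_used=0 → run E
t=4: queue=[E,A,F] q_used=1 → run E
t=5: queue=[E,A,F] q_used=2 → run E
t=6: queue=[A,F,E] q_used=0 → run A
t=7: queue=[A,F,E] q_used=1 → run A
t=8: queue=[F,E] q_used=0 → run F
t=9: queue=[F,E] q_used=1 → run F
t=10: queue=[F,E] q_used=2 → run F
t=11: queue=[E,F] q_used=0 → run E
t=12: queue=[E,F] q_used=1 → run E
t=13: queue=[E,F] q_used=2 → run E
t=14: queue=[F,E] q_used=0 → run F
t=15: queue=[F,E] q_used=1 → run F
t=16: queue=[F,E] q_used=2 → run F
t=17: queue=[E,F] q_used=0 → run E
t=18: queue=[E,F] q_used=1 → run E
t=19: queue=[F] q_used=0 → run F
t=20: (idle)
t=21: (idle)
t=22: (idle)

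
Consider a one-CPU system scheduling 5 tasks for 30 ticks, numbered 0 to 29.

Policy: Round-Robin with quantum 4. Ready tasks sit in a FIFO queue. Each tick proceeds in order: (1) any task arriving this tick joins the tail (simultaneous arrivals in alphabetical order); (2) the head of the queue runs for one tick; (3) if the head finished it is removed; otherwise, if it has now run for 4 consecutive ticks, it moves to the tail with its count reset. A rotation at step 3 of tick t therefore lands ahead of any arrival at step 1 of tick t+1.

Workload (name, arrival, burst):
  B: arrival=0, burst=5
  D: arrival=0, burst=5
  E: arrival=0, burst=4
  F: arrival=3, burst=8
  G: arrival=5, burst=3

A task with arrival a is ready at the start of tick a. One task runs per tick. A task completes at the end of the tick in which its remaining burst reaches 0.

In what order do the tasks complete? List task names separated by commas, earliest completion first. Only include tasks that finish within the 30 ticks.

completion order = E, B, G, D, F

t=0: queue=[B,D,E] q_used=0 → run B
t=1: queue=[B,D,E] q_used=1 → run B
t=2: queue=[B,D,E] q_used=2 → run B
t=3: queue=[B,D,E,F] q_used=3 → run B
t=4: queue=[D,E,F,B] q_used=0 → run D
t=5: queue=[D,E,F,B,G] q_used=1 → run D
t=6: queue=[D,E,F,B,G] q_used=2 → run D
t=7: queue=[D,E,F,B,G] q_used=3 → run D
t=8: queue=[E,F,B,G,D] q_used=0 → run E
t=9: queue=[E,F,B,G,D] q_used=1 → run E
t=10: queue=[E,F,B,G,D] q_used=2 → run E
t=11: queue=[E,F,B,G,D] q_used=3 → run E
t=12: queue=[F,B,G,D] q_used=0 → run F
t=13: queue=[F,B,G,D] q_used=1 → run F
t=14: queue=[F,B,G,D] q_used=2 → run F
t=15: queue=[F,B,G,D] q_used=3 → run F
t=16: queue=[B,G,D,F] q_used=0 → run B
t=17: queue=[G,D,F] q_used=0 → run G
t=18: queue=[G,D,F] q_used=1 → run G
t=19: queue=[G,D,F] q_used=2 → run G
t=20: queue=[D,F] q_used=0 → run D
t=21: queue=[F] q_used=0 → run F
t=22: queue=[F] q_used=1 → run F
t=23: queue=[F] q_used=2 → run F
t=24: queue=[F] q_used=3 → run F
t=25: (idle)
t=26: (idle)
t=27: (idle)
t=28: (idle)
t=29: (idle)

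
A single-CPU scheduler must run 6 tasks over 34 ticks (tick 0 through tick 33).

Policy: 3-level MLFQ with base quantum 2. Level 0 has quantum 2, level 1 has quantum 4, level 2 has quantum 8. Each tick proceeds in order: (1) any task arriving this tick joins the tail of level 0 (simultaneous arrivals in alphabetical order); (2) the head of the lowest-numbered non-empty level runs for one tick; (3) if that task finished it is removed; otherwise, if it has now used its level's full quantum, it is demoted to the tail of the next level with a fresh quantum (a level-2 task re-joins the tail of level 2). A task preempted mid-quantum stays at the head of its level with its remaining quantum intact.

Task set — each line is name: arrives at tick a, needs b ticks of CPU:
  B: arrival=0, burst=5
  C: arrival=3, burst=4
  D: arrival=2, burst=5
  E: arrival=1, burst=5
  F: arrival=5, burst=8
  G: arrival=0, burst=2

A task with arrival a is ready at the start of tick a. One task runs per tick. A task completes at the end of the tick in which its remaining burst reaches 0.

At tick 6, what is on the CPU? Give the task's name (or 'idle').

running at tick 6 = D

t=0: L0/L1/L2 = BG/-/- → run B
t=1: L0/L1/L2 = BGE/-/- → run B
t=2: L0/L1/L2 = GED/B/- → run G
t=3: L0/L1/L2 = GEDC/B/- → run G
t=4: L0/L1/L2 = EDC/B/- → run E
t=5: L0/L1/L2 = EDCF/B/- → run E
t=6: L0/L1/L2 = DCF/BE/- → run D
t=7: L0/L1/L2 = DCF/BE/- → run D
t=8: L0/L1/L2 = CF/BED/- → run C
t=9: L0/L1/L2 = CF/BED/- → run C
t=10: L0/L1/L2 = F/BEDC/- → run F
t=11: L0/L1/L2 = F/BEDC/- → run F
t=12: L0/L1/L2 = -/BEDCF/- → run B
t=13: L0/L1/L2 = -/BEDCF/- → run B
t=14: L0/L1/L2 = -/BEDCF/- → run B
t=15: L0/L1/L2 = -/EDCF/- → run E
t=16: L0/L1/L2 = -/EDCF/- → run E
t=17: L0/L1/L2 = -/EDCF/- → run E
t=18: L0/L1/L2 = -/DCF/- → run D
t=19: L0/L1/L2 = -/DCF/- → run D
t=20: L0/L1/L2 = -/DCF/- → run D
t=21: L0/L1/L2 = -/CF/- → run C
t=22: L0/L1/L2 = -/CF/- → run C
t=23: L0/L1/L2 = -/F/- → run F
t=24: L0/L1/L2 = -/F/- → run F
t=25: L0/L1/L2 = -/F/- → run F
t=26: L0/L1/L2 = -/F/- → run F
t=27: L0/L1/L2 = -/-/F → run F
t=28: L0/L1/L2 = -/-/F → run F
t=29: (idle)
t=30: (idle)
t=31: (idle)
t=32: (idle)
t=33: (idle)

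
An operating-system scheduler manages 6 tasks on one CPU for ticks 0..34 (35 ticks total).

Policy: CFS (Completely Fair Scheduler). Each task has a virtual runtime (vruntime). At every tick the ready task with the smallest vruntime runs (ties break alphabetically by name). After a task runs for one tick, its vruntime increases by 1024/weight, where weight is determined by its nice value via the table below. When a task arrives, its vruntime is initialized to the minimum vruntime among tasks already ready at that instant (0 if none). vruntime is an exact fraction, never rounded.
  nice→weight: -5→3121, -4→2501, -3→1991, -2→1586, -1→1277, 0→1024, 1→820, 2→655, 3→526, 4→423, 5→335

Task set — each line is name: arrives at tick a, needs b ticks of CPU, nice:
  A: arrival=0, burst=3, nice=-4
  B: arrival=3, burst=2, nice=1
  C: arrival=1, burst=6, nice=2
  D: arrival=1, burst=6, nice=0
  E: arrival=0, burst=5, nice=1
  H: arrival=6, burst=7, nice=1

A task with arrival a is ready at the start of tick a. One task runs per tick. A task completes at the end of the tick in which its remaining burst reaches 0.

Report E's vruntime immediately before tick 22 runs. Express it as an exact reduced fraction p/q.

t=0: vr[A=0 E=0] → run A
t=1: vr[A=1024/2501 C=0 D=0 E=0] → run C
t=2: vr[A=1024/2501 C=1024/655 D=0 E=0] → run D
t=3: vr[A=1024/2501 B=0 C=1024/655 D=1 E=0] → run B
t=4: vr[A=1024/2501 B=256/205 C=1024/655 D=1 E=0] → run E
t=5: vr[A=1024/2501 B=256/205 C=1024/655 D=1 E=256/205] → run A
t=6: vr[A=2048/2501 B=256/205 C=1024/655 D=1 E=256/205 H=2048/2501] → run A
t=7: vr[B=256/205 C=1024/655 D=1 E=256/205 H=2048/2501] → run H
t=8: vr[B=256/205 C=1024/655 D=1 E=256/205 H=25856/12505] → run D
t=9: vr[B=256/205 C=1024/655 D=2 E=256/205 H=25856/12505] → run B
t=10: vr[C=1024/655 D=2 E=256/205 H=25856/12505] → run E
t=11: vr[C=1024/655 D=2 E=512/205 H=25856/12505] → run C
t=12: vr[C=2048/655 D=2 E=512/205 H=25856/12505] → run D
t=13: vr[C=2048/655 D=3 E=512/205 H=25856/12505] → run H
t=14: vr[C=2048/655 D=3 E=512/205 H=41472/12505] → run E
t=15: vr[C=2048/655 D=3 E=768/205 H=41472/12505] → run D
t=16: vr[C=2048/655 D=4 E=768/205 H=41472/12505] → run C
t=17: vr[C=3072/655 D=4 E=768/205 H=41472/12505] → run H
t=18: vr[C=3072/655 D=4 E=768/205 H=57088/12505] → run E
t=19: vr[C=3072/655 D=4 E=1024/205 H=57088/12505] → run D
t=20: vr[C=3072/655 D=5 E=1024/205 H=57088/12505] → run H
t=21: vr[C=3072/655 D=5 E=1024/205 H=72704/12505] → run C
t=22: vr[C=4096/655 D=5 E=1024/205 H=72704/12505] → run E
t=23: vr[C=4096/655 D=5 H=72704/12505] → run D
t=24: vr[C=4096/655 H=72704/12505] → run H
t=25: vr[C=4096/655 H=17664/2501] → run C
t=26: vr[C=1024/131 H=17664/2501] → run H
t=27: vr[C=1024/131 H=103936/12505] → run C
t=28: vr[H=103936/12505] → run H
t=29: (idle)
t=30: (idle)
t=31: (idle)
t=32: (idle)
t=33: (idle)
t=34: (idle)

vruntime(E, start of tick 22) = 1024/205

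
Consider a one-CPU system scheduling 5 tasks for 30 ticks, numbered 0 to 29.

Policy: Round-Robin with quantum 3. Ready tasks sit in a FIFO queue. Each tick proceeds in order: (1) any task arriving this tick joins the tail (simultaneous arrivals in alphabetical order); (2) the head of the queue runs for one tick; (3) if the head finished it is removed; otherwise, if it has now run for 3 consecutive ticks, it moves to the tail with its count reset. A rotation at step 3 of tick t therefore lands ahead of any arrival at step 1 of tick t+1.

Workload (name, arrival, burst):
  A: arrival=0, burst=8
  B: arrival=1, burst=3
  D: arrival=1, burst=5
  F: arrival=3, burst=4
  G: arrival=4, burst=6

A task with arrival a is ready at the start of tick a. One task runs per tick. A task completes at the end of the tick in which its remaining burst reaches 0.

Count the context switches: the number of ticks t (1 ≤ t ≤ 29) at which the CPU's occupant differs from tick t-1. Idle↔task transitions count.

t=0: queue=[A] q_used=0 → run A
t=1: queue=[A,B,D] q_used=1 → run A
t=2: queue=[A,B,D] q_used=2 → run A
t=3: queue=[B,D,A,F] q_used=0 → run B
t=4: queue=[B,D,A,F,G] q_used=1 → run B
t=5: queue=[B,D,A,F,G] q_used=2 → run B
t=6: queue=[D,A,F,G] q_used=0 → run D
t=7: queue=[D,A,F,G] q_used=1 → run D
t=8: queue=[D,A,F,G] q_used=2 → run D
t=9: queue=[A,F,G,D] q_used=0 → run A
t=10: queue=[A,F,G,D] q_used=1 → run A
t=11: queue=[A,F,G,D] q_used=2 → run A
t=12: queue=[F,G,D,A] q_used=0 → run F
t=13: queue=[F,G,D,A] q_used=1 → run F
t=14: queue=[F,G,D,A] q_used=2 → run F
t=15: queue=[G,D,A,F] q_used=0 → run G
t=16: queue=[G,D,A,F] q_used=1 → run G
t=17: queue=[G,D,A,F] q_used=2 → run G
t=18: queue=[D,A,F,G] q_used=0 → run D
t=19: queue=[D,A,F,G] q_used=1 → run D
t=20: queue=[A,F,G] q_used=0 → run A
t=21: queue=[A,F,G] q_used=1 → run A
t=22: queue=[F,G] q_used=0 → run F
t=23: queue=[G] q_used=0 → run G
t=24: queue=[G] q_used=1 → run G
t=25: queue=[G] q_used=2 → run G
t=26: (idle)
t=27: (idle)
t=28: (idle)
t=29: (idle)

context switches = 10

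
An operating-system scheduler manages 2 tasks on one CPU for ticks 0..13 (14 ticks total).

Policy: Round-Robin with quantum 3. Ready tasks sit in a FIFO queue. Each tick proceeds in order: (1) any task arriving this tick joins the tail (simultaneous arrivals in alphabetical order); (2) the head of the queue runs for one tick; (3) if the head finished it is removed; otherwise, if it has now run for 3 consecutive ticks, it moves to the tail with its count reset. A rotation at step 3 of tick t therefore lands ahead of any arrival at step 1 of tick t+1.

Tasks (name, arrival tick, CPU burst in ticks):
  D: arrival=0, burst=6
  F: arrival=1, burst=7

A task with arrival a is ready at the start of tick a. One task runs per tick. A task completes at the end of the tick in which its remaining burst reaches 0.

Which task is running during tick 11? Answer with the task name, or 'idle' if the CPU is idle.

t=0: queue=[D] q_used=0 → run D
t=1: queue=[D,F] q_used=1 → run D
t=2: queue=[D,F] q_used=2 → run D
t=3: queue=[F,D] q_used=0 → run F
t=4: queue=[F,D] q_used=1 → run F
t=5: queue=[F,D] q_used=2 → run F
t=6: queue=[D,F] q_used=0 → run D
t=7: queue=[D,F] q_used=1 → run D
t=8: queue=[D,F] q_used=2 → run D
t=9: queue=[F] q_used=0 → run F
t=10: queue=[F] q_used=1 → run F
t=11: queue=[F] q_used=2 → run F
t=12: queue=[F] q_used=0 → run F
t=13: (idle)

running at tick 11 = F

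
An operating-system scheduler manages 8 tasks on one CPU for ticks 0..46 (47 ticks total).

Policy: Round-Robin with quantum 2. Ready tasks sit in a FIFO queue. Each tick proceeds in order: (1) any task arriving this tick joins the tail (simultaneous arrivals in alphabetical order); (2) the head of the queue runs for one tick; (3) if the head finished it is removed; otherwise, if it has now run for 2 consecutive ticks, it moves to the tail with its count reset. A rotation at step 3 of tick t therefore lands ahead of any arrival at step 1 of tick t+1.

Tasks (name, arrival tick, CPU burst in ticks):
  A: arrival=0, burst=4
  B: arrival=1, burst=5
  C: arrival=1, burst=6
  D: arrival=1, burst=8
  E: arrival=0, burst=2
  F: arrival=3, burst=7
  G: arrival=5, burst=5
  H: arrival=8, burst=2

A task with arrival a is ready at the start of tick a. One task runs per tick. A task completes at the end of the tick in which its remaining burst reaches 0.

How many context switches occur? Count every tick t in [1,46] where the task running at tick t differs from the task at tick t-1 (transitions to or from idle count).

t=0: queue=[A,E] q_used=0 → run A
t=1: queue=[A,E,B,C,D] q_used=1 → run A
t=2: queue=[E,B,C,D,A] q_used=0 → run E
t=3: queue=[E,B,C,D,A,F] q_used=1 → run E
t=4: queue=[B,C,D,A,F] q_used=0 → run B
t=5: queue=[B,C,D,A,F,G] q_used=1 → run B
t=6: queue=[C,D,A,F,G,B] q_used=0 → run C
t=7: queue=[C,D,A,F,G,B] q_used=1 → run C
t=8: queue=[D,A,F,G,B,C,H] q_used=0 → run D
t=9: queue=[D,A,F,G,B,C,H] q_used=1 → run D
t=10: queue=[A,F,G,B,C,H,D] q_used=0 → run A
t=11: queue=[A,F,G,B,C,H,D] q_used=1 → run A
t=12: queue=[F,G,B,C,H,D] q_used=0 → run F
t=13: queue=[F,G,B,C,H,D] q_used=1 → run F
t=14: queue=[G,B,C,H,D,F] q_used=0 → run G
t=15: queue=[G,B,C,H,D,F] q_used=1 → run G
t=16: queue=[B,C,H,D,F,G] q_used=0 → run B
t=17: queue=[B,C,H,D,F,G] q_used=1 → run B
t=18: queue=[C,H,D,F,G,B] q_used=0 → run C
t=19: queue=[C,H,D,F,G,B] q_used=1 → run C
t=20: queue=[H,D,F,G,B,C] q_used=0 → run H
t=21: queue=[H,D,F,G,B,C] q_used=1 → run H
t=22: queue=[D,F,G,B,C] q_used=0 → run D
t=23: queue=[D,F,G,B,C] q_used=1 → run D
t=24: queue=[F,G,B,C,D] q_used=0 → run F
t=25: queue=[F,G,B,C,D] q_used=1 → run F
t=26: queue=[G,B,C,D,F] q_used=0 → run G
t=27: queue=[G,B,C,D,F] q_used=1 → run G
t=28: queue=[B,C,D,F,G] q_used=0 → run B
t=29: queue=[C,D,F,G] q_used=0 → run C
t=30: queue=[C,D,F,G] q_used=1 → run C
t=31: queue=[D,F,G] q_used=0 → run D
t=32: queue=[D,F,G] q_used=1 → run D
t=33: queue=[F,G,D] q_used=0 → run F
t=34: queue=[F,G,D] q_used=1 → run F
t=35: queue=[G,D,F] q_used=0 → run G
t=36: queue=[D,F] q_used=0 → run D
t=37: queue=[D,F] q_used=1 → run D
t=38: queue=[F] q_used=0 → run F
t=39: (idle)
t=40: (idle)
t=41: (idle)
t=42: (idle)
t=43: (idle)
t=44: (idle)
t=45: (idle)
t=46: (idle)

context switches = 21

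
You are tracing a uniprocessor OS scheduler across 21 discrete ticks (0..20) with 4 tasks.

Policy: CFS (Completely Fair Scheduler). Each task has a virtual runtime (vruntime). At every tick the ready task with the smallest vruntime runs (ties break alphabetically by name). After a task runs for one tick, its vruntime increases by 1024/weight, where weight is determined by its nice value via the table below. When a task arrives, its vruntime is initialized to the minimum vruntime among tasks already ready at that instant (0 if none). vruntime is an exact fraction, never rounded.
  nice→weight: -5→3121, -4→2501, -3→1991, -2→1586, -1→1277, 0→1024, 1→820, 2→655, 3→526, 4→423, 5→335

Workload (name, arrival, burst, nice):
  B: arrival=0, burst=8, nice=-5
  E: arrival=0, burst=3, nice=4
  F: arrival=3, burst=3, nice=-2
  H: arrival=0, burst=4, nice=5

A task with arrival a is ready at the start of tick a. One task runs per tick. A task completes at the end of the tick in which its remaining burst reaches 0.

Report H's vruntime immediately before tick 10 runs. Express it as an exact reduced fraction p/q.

vruntime(H, start of tick 10) = 1024/335

t=0: vr[B=0 E=0 H=0] → run B
t=1: vr[B=1024/3121 E=0 H=0] → run E
t=2: vr[B=1024/3121 E=1024/423 H=0] → run H
t=3: vr[B=1024/3121 E=1024/423 F=1024/3121 H=1024/335] → run B
t=4: vr[B=2048/3121 E=1024/423 F=1024/3121 H=1024/335] → run F
t=5: vr[B=2048/3121 E=1024/423 F=2409984/2474953 H=1024/335] → run B
t=6: vr[B=3072/3121 E=1024/423 F=2409984/2474953 H=1024/335] → run F
t=7: vr[B=3072/3121 E=1024/423 F=4007936/2474953 H=1024/335] → run B
t=8: vr[B=4096/3121 E=1024/423 F=4007936/2474953 H=1024/335] → run B
t=9: vr[B=5120/3121 E=1024/423 F=4007936/2474953 H=1024/335] → run F
t=10: vr[B=5120/3121 E=1024/423 H=1024/335] → run B
t=11: vr[B=6144/3121 E=1024/423 H=1024/335] → run B
t=12: vr[B=7168/3121 E=1024/423 H=1024/335] → run B
t=13: vr[E=1024/423 H=1024/335] → run E
t=14: vr[E=2048/423 H=1024/335] → run H
t=15: vr[E=2048/423 H=2048/335] → run E
t=16: vr[H=2048/335] → run H
t=17: vr[H=3072/335] → run H
t=18: (idle)
t=19: (idle)
t=20: (idle)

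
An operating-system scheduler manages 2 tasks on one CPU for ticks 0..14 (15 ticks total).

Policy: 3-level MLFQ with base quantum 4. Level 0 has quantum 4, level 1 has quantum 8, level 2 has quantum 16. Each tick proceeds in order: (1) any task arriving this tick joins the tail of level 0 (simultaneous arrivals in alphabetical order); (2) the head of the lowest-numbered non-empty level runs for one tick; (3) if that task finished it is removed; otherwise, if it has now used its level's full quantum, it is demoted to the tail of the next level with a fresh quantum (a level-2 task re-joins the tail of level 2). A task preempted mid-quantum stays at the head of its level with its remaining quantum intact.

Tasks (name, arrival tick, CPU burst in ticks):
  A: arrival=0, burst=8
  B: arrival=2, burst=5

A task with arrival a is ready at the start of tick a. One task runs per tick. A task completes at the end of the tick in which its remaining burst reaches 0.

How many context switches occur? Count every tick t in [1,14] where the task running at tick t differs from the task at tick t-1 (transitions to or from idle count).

t=0: L0/L1/L2 = A/-/- → run A
t=1: L0/L1/L2 = A/-/- → run A
t=2: L0/L1/L2 = AB/-/- → run A
t=3: L0/L1/L2 = AB/-/- → run A
t=4: L0/L1/L2 = B/A/- → run B
t=5: L0/L1/L2 = B/A/- → run B
t=6: L0/L1/L2 = B/A/- → run B
t=7: L0/L1/L2 = B/A/- → run B
t=8: L0/L1/L2 = -/AB/- → run A
t=9: L0/L1/L2 = -/AB/- → run A
t=10: L0/L1/L2 = -/AB/- → run A
t=11: L0/L1/L2 = -/AB/- → run A
t=12: L0/L1/L2 = -/B/- → run B
t=13: (idle)
t=14: (idle)

context switches = 4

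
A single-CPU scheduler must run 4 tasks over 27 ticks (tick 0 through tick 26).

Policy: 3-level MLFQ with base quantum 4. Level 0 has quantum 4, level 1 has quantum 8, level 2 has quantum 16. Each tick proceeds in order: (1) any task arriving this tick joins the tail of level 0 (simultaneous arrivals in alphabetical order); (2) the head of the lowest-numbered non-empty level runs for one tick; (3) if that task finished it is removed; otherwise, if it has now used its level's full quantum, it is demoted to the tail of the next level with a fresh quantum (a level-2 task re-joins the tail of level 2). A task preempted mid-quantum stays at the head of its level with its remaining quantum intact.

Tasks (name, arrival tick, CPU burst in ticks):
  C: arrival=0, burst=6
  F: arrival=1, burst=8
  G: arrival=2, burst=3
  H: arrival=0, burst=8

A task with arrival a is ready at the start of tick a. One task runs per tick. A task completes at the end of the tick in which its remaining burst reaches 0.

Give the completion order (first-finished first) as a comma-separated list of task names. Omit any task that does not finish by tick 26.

t=0: L0/L1/L2 = CH/-/- → run C
t=1: L0/L1/L2 = CHF/-/- → run C
t=2: L0/L1/L2 = CHFG/-/- → run C
t=3: L0/L1/L2 = CHFG/-/- → run C
t=4: L0/L1/L2 = HFG/C/- → run H
t=5: L0/L1/L2 = HFG/C/- → run H
t=6: L0/L1/L2 = HFG/C/- → run H
t=7: L0/L1/L2 = HFG/C/- → run H
t=8: L0/L1/L2 = FG/CH/- → run F
t=9: L0/L1/L2 = FG/CH/- → run F
t=10: L0/L1/L2 = FG/CH/- → run F
t=11: L0/L1/L2 = FG/CH/- → run F
t=12: L0/L1/L2 = G/CHF/- → run G
t=13: L0/L1/L2 = G/CHF/- → run G
t=14: L0/L1/L2 = G/CHF/- → run G
t=15: L0/L1/L2 = -/CHF/- → run C
t=16: L0/L1/L2 = -/CHF/- → run C
t=17: L0/L1/L2 = -/HF/- → run H
t=18: L0/L1/L2 = -/HF/- → run H
t=19: L0/L1/L2 = -/HF/- → run H
t=20: L0/L1/L2 = -/HF/- → run H
t=21: L0/L1/L2 = -/F/- → run F
t=22: L0/L1/L2 = -/F/- → run F
t=23: L0/L1/L2 = -/F/- → run F
t=24: L0/L1/L2 = -/F/- → run F
t=25: (idle)
t=26: (idle)

completion order = G, C, H, F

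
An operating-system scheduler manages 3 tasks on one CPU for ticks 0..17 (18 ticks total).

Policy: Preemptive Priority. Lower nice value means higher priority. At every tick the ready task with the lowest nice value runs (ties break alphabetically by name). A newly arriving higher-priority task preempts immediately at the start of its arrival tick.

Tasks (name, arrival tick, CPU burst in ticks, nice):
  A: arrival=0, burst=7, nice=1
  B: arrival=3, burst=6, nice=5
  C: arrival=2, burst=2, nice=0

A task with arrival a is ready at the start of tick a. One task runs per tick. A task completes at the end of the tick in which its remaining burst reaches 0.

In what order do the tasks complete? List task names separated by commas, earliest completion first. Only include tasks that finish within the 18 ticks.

completion order = C, A, B

t=0: ready={A} → run A
t=1: ready={A} → run A
t=2: ready={A,C} → run C
t=3: ready={A,B,C} → run C
t=4: ready={A,B} → run A
t=5: ready={A,B} → run A
t=6: ready={A,B} → run A
t=7: ready={A,B} → run A
t=8: ready={A,B} → run A
t=9: ready={B} → run B
t=10: ready={B} → run B
t=11: ready={B} → run B
t=12: ready={B} → run B
t=13: ready={B} → run B
t=14: ready={B} → run B
t=15: (idle)
t=16: (idle)
t=17: (idle)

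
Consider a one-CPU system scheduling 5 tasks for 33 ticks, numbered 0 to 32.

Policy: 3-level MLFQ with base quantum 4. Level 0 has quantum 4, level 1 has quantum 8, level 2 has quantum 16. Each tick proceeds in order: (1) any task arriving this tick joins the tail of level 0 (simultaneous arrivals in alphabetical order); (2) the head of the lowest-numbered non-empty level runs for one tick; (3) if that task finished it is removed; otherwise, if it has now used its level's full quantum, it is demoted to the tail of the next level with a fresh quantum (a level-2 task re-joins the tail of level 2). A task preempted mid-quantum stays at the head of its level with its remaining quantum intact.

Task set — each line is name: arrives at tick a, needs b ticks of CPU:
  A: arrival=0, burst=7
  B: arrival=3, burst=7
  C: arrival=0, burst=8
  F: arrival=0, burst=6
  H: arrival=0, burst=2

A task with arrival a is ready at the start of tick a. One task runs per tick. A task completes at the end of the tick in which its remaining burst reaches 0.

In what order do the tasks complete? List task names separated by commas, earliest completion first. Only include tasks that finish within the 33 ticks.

completion order = H, A, C, F, B

t=0: L0/L1/L2 = ACFH/-/- → run A
t=1: L0/L1/L2 = ACFH/-/- → run A
t=2: L0/L1/L2 = ACFH/-/- → run A
t=3: L0/L1/L2 = ACFHB/-/- → run A
t=4: L0/L1/L2 = CFHB/A/- → run C
t=5: L0/L1/L2 = CFHB/A/- → run C
t=6: L0/L1/L2 = CFHB/A/- → run C
t=7: L0/L1/L2 = CFHB/A/- → run C
t=8: L0/L1/L2 = FHB/AC/- → run F
t=9: L0/L1/L2 = FHB/AC/- → run F
t=10: L0/L1/L2 = FHB/AC/- → run F
t=11: L0/L1/L2 = FHB/AC/- → run F
t=12: L0/L1/L2 = HB/ACF/- → run H
t=13: L0/L1/L2 = HB/ACF/- → run H
t=14: L0/L1/L2 = B/ACF/- → run B
t=15: L0/L1/L2 = B/ACF/- → run B
t=16: L0/L1/L2 = B/ACF/- → run B
t=17: L0/L1/L2 = B/ACF/- → run B
t=18: L0/L1/L2 = -/ACFB/- → run A
t=19: L0/L1/L2 = -/ACFB/- → run A
t=20: L0/L1/L2 = -/ACFB/- → run A
t=21: L0/L1/L2 = -/CFB/- → run C
t=22: L0/L1/L2 = -/CFB/- → run C
t=23: L0/L1/L2 = -/CFB/- → run C
t=24: L0/L1/L2 = -/CFB/- → run C
t=25: L0/L1/L2 = -/FB/- → run F
t=26: L0/L1/L2 = -/FB/- → run F
t=27: L0/L1/L2 = -/B/- → run B
t=28: L0/L1/L2 = -/B/- → run B
t=29: L0/L1/L2 = -/B/- → run B
t=30: (idle)
t=31: (idle)
t=32: (idle)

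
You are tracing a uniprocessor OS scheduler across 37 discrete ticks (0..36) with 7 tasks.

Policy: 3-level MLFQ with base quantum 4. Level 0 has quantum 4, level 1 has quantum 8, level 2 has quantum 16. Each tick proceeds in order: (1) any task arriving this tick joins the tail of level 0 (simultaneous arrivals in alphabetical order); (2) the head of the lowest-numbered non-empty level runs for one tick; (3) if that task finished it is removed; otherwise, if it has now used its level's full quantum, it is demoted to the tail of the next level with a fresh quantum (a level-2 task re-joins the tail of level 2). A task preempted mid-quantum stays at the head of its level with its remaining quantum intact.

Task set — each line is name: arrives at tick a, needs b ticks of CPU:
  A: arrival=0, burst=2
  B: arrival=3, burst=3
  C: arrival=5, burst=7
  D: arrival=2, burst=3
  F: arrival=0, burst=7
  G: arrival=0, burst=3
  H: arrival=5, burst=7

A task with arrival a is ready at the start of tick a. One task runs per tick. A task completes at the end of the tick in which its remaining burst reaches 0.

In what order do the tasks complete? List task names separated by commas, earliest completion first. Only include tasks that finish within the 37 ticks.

completion order = A, G, D, B, F, C, H

t=0: L0/L1/L2 = AFG/-/- → run A
t=1: L0/L1/L2 = AFG/-/- → run A
t=2: L0/L1/L2 = FGD/-/- → run F
t=3: L0/L1/L2 = FGDB/-/- → run F
t=4: L0/L1/L2 = FGDB/-/- → run F
t=5: L0/L1/L2 = FGDBCH/-/- → run F
t=6: L0/L1/L2 = GDBCH/F/- → run G
t=7: L0/L1/L2 = GDBCH/F/- → run G
t=8: L0/L1/L2 = GDBCH/F/- → run G
t=9: L0/L1/L2 = DBCH/F/- → run D
t=10: L0/L1/L2 = DBCH/F/- → run D
t=11: L0/L1/L2 = DBCH/F/- → run D
t=12: L0/L1/L2 = BCH/F/- → run B
t=13: L0/L1/L2 = BCH/F/- → run B
t=14: L0/L1/L2 = BCH/F/- → run B
t=15: L0/L1/L2 = CH/F/- → run C
t=16: L0/L1/L2 = CH/F/- → run C
t=17: L0/L1/L2 = CH/F/- → run C
t=18: L0/L1/L2 = CH/F/- → run C
t=19: L0/L1/L2 = H/FC/- → run H
t=20: L0/L1/L2 = H/FC/- → run H
t=21: L0/L1/L2 = H/FC/- → run H
t=22: L0/L1/L2 = H/FC/- → run H
t=23: L0/L1/L2 = -/FCH/- → run F
t=24: L0/L1/L2 = -/FCH/- → run F
t=25: L0/L1/L2 = -/FCH/- → run F
t=26: L0/L1/L2 = -/CH/- → run C
t=27: L0/L1/L2 = -/CH/- → run C
t=28: L0/L1/L2 = -/CH/- → run C
t=29: L0/L1/L2 = -/H/- → run H
t=30: L0/L1/L2 = -/H/- → run H
t=31: L0/L1/L2 = -/H/- → run H
t=32: (idle)
t=33: (idle)
t=34: (idle)
t=35: (idle)
t=36: (idle)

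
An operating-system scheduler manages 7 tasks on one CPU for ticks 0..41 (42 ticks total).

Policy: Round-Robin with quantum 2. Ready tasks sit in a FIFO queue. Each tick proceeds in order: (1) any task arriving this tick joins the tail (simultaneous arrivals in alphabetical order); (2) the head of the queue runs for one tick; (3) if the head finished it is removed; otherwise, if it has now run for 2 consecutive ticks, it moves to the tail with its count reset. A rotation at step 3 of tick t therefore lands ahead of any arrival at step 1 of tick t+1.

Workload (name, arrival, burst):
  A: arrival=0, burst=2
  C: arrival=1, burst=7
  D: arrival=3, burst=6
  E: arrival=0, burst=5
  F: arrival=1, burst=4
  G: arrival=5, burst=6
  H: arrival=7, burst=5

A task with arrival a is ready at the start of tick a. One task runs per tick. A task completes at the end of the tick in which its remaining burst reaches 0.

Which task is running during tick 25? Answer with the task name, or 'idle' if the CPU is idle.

running at tick 25 = C

t=0: queue=[A,E] q_used=0 → run A
t=1: queue=[A,E,C,F] q_used=1 → run A
t=2: queue=[E,C,F] q_used=0 → run E
t=3: queue=[E,C,F,D] q_used=1 → run E
t=4: queue=[C,F,D,E] q_used=0 → run C
t=5: queue=[C,F,D,E,G] q_used=1 → run C
t=6: queue=[F,D,E,G,C] q_used=0 → run F
t=7: queue=[F,D,E,G,C,H] q_used=1 → run F
t=8: queue=[D,E,G,C,H,F] q_used=0 → run D
t=9: queue=[D,E,G,C,H,F] q_used=1 → run D
t=10: queue=[E,G,C,H,F,D] q_used=0 → run E
t=11: queue=[E,G,C,H,F,D] q_used=1 → run E
t=12: queue=[G,C,H,F,D,E] q_used=0 → run G
t=13: queue=[G,C,H,F,D,E] q_used=1 → run G
t=14: queue=[C,H,F,D,E,G] q_used=0 → run C
t=15: queue=[C,H,F,D,E,G] q_used=1 → run C
t=16: queue=[H,F,D,E,G,C] q_used=0 → run H
t=17: queue=[H,F,D,E,G,C] q_used=1 → run H
t=18: queue=[F,D,E,G,C,H] q_used=0 → run F
t=19: queue=[F,D,E,G,C,H] q_used=1 → run F
t=20: queue=[D,E,G,C,H] q_used=0 → run D
t=21: queue=[D,E,G,C,H] q_used=1 → run D
t=22: queue=[E,G,C,H,D] q_used=0 → run E
t=23: queue=[G,C,H,D] q_used=0 → run G
t=24: queue=[G,C,H,D] q_used=1 → run G
t=25: queue=[C,H,D,G] q_used=0 → run C
t=26: queue=[C,H,D,G] q_used=1 → run C
t=27: queue=[H,D,G,C] q_used=0 → run H
t=28: queue=[H,D,G,C] q_used=1 → run H
t=29: queue=[D,G,C,H] q_used=0 → run D
t=30: queue=[D,G,C,H] q_used=1 → run D
t=31: queue=[G,C,H] q_used=0 → run G
t=32: queue=[G,C,H] q_used=1 → run G
t=33: queue=[C,H] q_used=0 → run C
t=34: queue=[H] q_used=0 → run H
t=35: (idle)
t=36: (idle)
t=37: (idle)
t=38: (idle)
t=39: (idle)
t=40: (idle)
t=41: (idle)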